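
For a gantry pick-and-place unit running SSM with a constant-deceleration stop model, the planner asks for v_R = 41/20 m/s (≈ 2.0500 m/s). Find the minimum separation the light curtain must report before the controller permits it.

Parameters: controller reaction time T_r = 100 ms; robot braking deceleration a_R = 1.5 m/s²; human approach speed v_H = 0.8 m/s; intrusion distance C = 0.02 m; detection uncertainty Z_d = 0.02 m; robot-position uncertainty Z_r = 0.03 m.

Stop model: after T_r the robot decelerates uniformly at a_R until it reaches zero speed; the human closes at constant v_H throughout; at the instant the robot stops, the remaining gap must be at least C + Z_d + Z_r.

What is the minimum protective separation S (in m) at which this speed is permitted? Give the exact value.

S_min = 3419/1200 m = 2.8492 m

stop time T_s = (41/20)/(3/2) = 1.3667 s
robot covers v_R·T_r = 2.0500·0.1000 = 0.2050 m before braking
robot under decel: 2.0500²/(2·1.5000) = 1.4008 m
person approaches 0.8000·(0.1000+1.3667) = 1.1733 m
C+Z_d+Z_r = 0.0200+0.0200+0.0300 = 0.0700 m
S_min ≈ 0.2050+1.4008+1.1733+0.0700  ⇒  S_min = 3419/1200 m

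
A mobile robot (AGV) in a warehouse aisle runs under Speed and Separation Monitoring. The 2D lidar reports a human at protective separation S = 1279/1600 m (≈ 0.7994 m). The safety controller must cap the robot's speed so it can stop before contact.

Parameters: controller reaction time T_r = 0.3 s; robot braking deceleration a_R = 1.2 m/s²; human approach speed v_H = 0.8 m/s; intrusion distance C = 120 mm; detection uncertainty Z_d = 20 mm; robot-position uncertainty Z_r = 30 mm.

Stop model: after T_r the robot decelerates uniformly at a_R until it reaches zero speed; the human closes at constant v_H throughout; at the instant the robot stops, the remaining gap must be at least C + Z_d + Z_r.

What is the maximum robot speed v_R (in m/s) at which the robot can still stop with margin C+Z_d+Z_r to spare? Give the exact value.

v_R_max = 7/20 m/s = 0.3500 m/s

quadratic (5/12)·v² + (29/30)·v + (-623/1600) = 0
  disc = (29/30)² − 4·(5/12)·(-623/1600) = 22801/14400 ; √disc = 151/120
  v_R = (−(29/30) + 151/120) / (2·(5/12)) = 7/20 m/s
check:
stop time T_s = (7/20)/(6/5) = 0.2917 s
reaction-phase robot travel = 0.3500·0.3000 = 0.1050 m
braking distance = 0.3500²/(2·1.2000) = 0.0510 m
person approaches 0.8000·(0.3000+0.2917) = 0.4733 m
margins: 0.1200+0.0200+0.0300 = 0.1700 m
sum ≈ 0.1050+0.0510+0.4733+0.1700 ≈ 0.7994 m = S ✓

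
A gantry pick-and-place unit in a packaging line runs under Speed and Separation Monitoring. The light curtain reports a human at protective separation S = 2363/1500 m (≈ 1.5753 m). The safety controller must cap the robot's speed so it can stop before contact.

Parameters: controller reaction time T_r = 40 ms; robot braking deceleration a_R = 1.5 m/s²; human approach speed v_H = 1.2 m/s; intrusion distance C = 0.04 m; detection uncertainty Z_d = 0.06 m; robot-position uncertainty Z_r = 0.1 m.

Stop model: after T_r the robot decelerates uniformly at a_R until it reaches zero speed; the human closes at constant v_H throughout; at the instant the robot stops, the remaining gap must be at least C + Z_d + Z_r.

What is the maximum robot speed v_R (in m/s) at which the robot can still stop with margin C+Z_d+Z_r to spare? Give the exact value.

at the boundary: (1/3)·v² + (21/25)·v + (-1991/1500) = 0
  disc = (21/25)² − 4·(1/3)·(-1991/1500) = 13924/5625 ; √disc = 118/75
  v_R = (−(21/25) + 118/75) / (2·(1/3)) = 11/10 m/s
check:
braking lasts T_s = (11/10)/(3/2) = 0.7333 s
robot covers v_R·T_r = 1.1000·0.0400 = 0.0440 m before braking
robot under decel: 1.1000²/(2·1.5000) = 0.4033 m
person approaches 1.2000·(0.0400+0.7333) = 0.9280 m
residual clearance needed = 0.0400+0.0600+0.1000 = 0.2000 m
sum ≈ 0.0440+0.4033+0.9280+0.2000 ≈ 1.5753 m = S ✓

v_R_max = 11/10 m/s = 1.1000 m/s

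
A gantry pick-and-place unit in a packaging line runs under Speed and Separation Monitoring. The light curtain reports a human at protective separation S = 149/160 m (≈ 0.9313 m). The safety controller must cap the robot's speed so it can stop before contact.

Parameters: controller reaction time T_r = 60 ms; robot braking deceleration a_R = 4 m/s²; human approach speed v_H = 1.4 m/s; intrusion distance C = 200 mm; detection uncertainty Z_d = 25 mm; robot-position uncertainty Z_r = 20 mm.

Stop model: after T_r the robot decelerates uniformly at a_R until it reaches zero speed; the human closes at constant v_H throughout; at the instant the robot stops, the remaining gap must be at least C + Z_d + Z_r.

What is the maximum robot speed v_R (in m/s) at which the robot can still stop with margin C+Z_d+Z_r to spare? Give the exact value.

quadratic (1/8)·v² + (41/100)·v + (-2409/4000) = 0
  disc = (41/100)² − 4·(1/8)·(-2409/4000) = 18769/40000 ; √disc = 137/200
  v_R = (−(41/100) + 137/200) / (2·(1/8)) = 11/10 m/s
check:
T_s = v_R/a_R = (11/10)/4 = 0.2750 s
robot covers v_R·T_r = 1.1000·0.0600 = 0.0660 m before braking
robot under decel: 1.1000²/(2·4.0000) = 0.1512 m
human closes 1.4000·0.3350 = 0.4690 m
residual clearance needed = 0.2000+0.0250+0.0200 = 0.2450 m
sum ≈ 0.0660+0.1512+0.4690+0.2450 ≈ 0.9313 m = S ✓

v_R_max = 11/10 m/s = 1.1000 m/s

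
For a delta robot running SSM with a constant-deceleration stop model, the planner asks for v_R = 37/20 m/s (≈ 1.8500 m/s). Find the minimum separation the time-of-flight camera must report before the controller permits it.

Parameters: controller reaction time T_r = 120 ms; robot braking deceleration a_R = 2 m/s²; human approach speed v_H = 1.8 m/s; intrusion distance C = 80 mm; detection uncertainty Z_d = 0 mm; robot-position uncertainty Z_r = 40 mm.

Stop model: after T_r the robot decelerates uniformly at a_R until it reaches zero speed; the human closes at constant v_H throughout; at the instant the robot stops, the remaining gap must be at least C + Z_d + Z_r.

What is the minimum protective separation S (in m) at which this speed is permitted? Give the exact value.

stop time T_s = (37/20)/2 = 0.9250 s
robot in T_r: 1.8500·0.1200 = 0.2220 m
braking distance = 1.8500²/(2·2.0000) = 0.8556 m
human closes 1.8000·1.0450 = 1.8810 m
C+Z_d+Z_r = 0.0800+0.0000+0.0400 = 0.1200 m
S_min ≈ 0.2220+0.8556+1.8810+0.1200  ⇒  S_min = 24629/8000 m

S_min = 24629/8000 m = 3.0786 m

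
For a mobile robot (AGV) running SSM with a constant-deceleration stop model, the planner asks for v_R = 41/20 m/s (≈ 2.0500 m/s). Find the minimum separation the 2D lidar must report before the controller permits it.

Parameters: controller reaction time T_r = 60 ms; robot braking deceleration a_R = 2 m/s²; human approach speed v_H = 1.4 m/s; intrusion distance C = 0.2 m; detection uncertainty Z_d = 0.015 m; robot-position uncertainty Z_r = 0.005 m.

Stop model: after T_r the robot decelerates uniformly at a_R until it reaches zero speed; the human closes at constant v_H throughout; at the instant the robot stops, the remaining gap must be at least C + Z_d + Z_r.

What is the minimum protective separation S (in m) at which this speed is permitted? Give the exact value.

S_min = 23301/8000 m = 2.9126 m

stop time T_s = (41/20)/2 = 1.0250 s
robot covers v_R·T_r = 2.0500·0.0600 = 0.1230 m before braking
braking distance = 2.0500²/(2·2.0000) = 1.0506 m
human closes 1.4000·1.0850 = 1.5190 m
residual clearance needed = 0.2000+0.0150+0.0050 = 0.2200 m
S_min ≈ 0.1230+1.0506+1.5190+0.2200  ⇒  S_min = 23301/8000 m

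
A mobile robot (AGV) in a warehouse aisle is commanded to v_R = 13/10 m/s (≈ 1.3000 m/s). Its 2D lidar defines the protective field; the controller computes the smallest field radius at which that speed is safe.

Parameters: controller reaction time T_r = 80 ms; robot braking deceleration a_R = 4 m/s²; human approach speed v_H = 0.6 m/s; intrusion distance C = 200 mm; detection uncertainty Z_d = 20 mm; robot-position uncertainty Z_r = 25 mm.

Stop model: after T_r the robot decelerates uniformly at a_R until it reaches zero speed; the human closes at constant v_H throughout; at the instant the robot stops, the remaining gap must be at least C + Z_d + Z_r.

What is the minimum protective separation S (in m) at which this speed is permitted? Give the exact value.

T_s = v_R/a_R = (13/10)/4 = 0.3250 s
robot in T_r: 1.3000·0.0800 = 0.1040 m
braking distance = 1.3000²/(2·4.0000) = 0.2112 m
human over T_r+T_s: 0.6000·(0.0800+0.3250) = 0.2430 m
C+Z_d+Z_r = 0.2000+0.0200+0.0250 = 0.2450 m
S_min ≈ 0.1040+0.2112+0.2430+0.2450  ⇒  S_min = 3213/4000 m

S_min = 3213/4000 m = 0.8033 m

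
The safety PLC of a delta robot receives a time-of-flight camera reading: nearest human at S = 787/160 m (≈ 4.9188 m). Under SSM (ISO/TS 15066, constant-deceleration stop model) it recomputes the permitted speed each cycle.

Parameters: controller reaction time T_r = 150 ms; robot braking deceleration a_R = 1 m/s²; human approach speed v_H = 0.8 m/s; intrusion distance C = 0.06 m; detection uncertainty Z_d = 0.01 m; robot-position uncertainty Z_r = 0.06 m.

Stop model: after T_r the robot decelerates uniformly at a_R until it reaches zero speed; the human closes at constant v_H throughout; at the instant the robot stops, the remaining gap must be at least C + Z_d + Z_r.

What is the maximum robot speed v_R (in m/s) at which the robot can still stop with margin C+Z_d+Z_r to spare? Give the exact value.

v_R_max = 9/4 m/s = 2.2500 m/s

at the boundary: (1/2)·v² + (19/20)·v + (-747/160) = 0
  disc = (19/20)² − 4·(1/2)·(-747/160) = 256/25 ; √disc = 16/5
  v_R = (−(19/20) + 16/5) / (2·(1/2)) = 9/4 m/s
check:
T_s = v_R/a_R = (9/4)/1 = 2.2500 s
reaction-phase robot travel = 2.2500·0.1500 = 0.3375 m
braking distance = 2.2500²/(2·1.0000) = 2.5312 m
human closes 0.8000·2.4000 = 1.9200 m
margins: 0.0600+0.0100+0.0600 = 0.1300 m
sum ≈ 0.3375+2.5312+1.9200+0.1300 ≈ 4.9188 m = S ✓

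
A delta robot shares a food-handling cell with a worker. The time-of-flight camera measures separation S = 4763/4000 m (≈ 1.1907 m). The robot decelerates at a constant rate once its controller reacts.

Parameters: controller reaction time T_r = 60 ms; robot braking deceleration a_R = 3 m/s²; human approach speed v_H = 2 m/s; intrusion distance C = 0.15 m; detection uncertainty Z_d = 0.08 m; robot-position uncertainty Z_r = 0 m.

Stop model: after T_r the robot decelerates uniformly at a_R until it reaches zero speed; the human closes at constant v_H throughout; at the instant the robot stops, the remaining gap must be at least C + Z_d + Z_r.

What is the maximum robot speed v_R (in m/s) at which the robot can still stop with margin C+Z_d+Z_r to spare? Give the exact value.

v_R_max = 19/20 m/s = 0.9500 m/s

collect terms ⇒ (1/6)·v_R² + (109/150)·v_R + (-3363/4000) = 0
  disc = (109/150)² − 4·(1/6)·(-3363/4000) = 97969/90000 ; √disc = 313/300
  v_R = (−(109/150) + 313/300) / (2·(1/6)) = 19/20 m/s
check:
stop time T_s = (19/20)/3 = 0.3167 s
robot in T_r: 0.9500·0.0600 = 0.0570 m
robot covers 0.9500·0.3167 − ½·3.0000·0.3167² = 0.1504 m while stopping
human over T_r+T_s: 2.0000·(0.0600+0.3167) = 0.7533 m
C+Z_d+Z_r = 0.1500+0.0800+0.0000 = 0.2300 m
sum ≈ 0.0570+0.1504+0.7533+0.2300 ≈ 1.1907 m = S ✓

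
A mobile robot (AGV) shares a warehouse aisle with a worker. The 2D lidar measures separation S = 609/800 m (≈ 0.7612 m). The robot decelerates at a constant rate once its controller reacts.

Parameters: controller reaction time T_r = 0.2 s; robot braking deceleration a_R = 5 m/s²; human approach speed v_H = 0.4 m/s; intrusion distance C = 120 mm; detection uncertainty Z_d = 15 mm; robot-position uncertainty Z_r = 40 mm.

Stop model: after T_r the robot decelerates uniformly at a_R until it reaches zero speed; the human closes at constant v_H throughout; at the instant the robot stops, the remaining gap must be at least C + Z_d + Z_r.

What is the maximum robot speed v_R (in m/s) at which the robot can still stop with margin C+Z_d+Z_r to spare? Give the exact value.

v_R_max = 5/4 m/s = 1.2500 m/s

at the boundary: (1/10)·v² + (7/25)·v + (-81/160) = 0
  disc = (7/25)² − 4·(1/10)·(-81/160) = 2809/10000 ; √disc = 53/100
  v_R = (−(7/25) + 53/100) / (2·(1/10)) = 5/4 m/s
check:
T_s = v_R/a_R = (5/4)/5 = 0.2500 s
robot in T_r: 1.2500·0.2000 = 0.2500 m
braking distance = 1.2500²/(2·5.0000) = 0.1562 m
person approaches 0.4000·(0.2000+0.2500) = 0.1800 m
C+Z_d+Z_r = 0.1200+0.0150+0.0400 = 0.1750 m
sum ≈ 0.2500+0.1562+0.1800+0.1750 ≈ 0.7612 m = S ✓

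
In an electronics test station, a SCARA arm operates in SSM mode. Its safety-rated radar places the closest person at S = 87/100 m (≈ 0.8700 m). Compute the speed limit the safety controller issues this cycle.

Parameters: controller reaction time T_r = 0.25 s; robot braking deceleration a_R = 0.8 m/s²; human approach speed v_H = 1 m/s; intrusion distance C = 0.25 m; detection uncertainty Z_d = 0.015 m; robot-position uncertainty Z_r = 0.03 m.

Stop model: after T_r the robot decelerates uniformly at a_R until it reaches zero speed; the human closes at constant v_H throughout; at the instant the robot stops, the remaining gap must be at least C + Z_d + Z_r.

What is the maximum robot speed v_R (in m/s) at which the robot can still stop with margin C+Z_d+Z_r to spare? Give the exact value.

v_R_max = 1/5 m/s = 0.2000 m/s

at the boundary: (5/8)·v² + (3/2)·v + (-13/40) = 0
  disc = (3/2)² − 4·(5/8)·(-13/40) = 49/16 ; √disc = 7/4
  v_R = (−(3/2) + 7/4) / (2·(5/8)) = 1/5 m/s
check:
stop time T_s = (1/5)/(4/5) = 0.2500 s
reaction-phase robot travel = 0.2000·0.2500 = 0.0500 m
braking distance = 0.2000²/(2·0.8000) = 0.0250 m
human over T_r+T_s: 1.0000·(0.2500+0.2500) = 0.5000 m
margins: 0.2500+0.0150+0.0300 = 0.2950 m
sum ≈ 0.0500+0.0250+0.5000+0.2950 ≈ 0.8700 m = S ✓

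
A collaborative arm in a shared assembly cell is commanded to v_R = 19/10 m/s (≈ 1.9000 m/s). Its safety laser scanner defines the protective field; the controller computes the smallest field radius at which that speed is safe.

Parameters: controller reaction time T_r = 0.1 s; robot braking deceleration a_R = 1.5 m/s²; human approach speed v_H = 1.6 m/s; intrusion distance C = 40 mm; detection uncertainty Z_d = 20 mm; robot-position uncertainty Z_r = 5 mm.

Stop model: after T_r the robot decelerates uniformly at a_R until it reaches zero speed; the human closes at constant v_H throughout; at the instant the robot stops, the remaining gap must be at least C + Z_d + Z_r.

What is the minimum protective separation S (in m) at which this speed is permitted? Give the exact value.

T_s = v_R/a_R = (19/10)/(3/2) = 1.2667 s
robot covers v_R·T_r = 1.9000·0.1000 = 0.1900 m before braking
braking distance = 1.9000²/(2·1.5000) = 1.2033 m
person approaches 1.6000·(0.1000+1.2667) = 2.1867 m
margins: 0.0400+0.0200+0.0050 = 0.0650 m
S_min ≈ 0.1900+1.2033+2.1867+0.0650  ⇒  S_min = 729/200 m

S_min = 729/200 m = 3.6450 m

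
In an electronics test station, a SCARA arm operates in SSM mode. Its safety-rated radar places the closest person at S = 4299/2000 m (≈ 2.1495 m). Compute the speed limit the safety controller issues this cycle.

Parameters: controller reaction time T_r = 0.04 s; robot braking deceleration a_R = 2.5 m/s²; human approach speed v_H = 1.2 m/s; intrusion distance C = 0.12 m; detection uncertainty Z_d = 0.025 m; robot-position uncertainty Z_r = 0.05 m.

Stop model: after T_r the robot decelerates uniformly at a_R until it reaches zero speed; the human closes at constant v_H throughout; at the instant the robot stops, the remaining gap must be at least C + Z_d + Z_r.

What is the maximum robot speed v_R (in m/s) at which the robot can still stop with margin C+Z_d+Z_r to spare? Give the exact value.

collect terms ⇒ (1/5)·v_R² + (13/25)·v_R + (-3813/2000) = 0
  disc = (13/25)² − 4·(1/5)·(-3813/2000) = 4489/2500 ; √disc = 67/50
  v_R = (−(13/25) + 67/50) / (2·(1/5)) = 41/20 m/s
check:
T_s = v_R/a_R = (41/20)/(5/2) = 0.8200 s
robot in T_r: 2.0500·0.0400 = 0.0820 m
robot under decel: 2.0500²/(2·2.5000) = 0.8405 m
human over T_r+T_s: 1.2000·(0.0400+0.8200) = 1.0320 m
C+Z_d+Z_r = 0.1200+0.0250+0.0500 = 0.1950 m
sum ≈ 0.0820+0.8405+1.0320+0.1950 ≈ 2.1495 m = S ✓

v_R_max = 41/20 m/s = 2.0500 m/s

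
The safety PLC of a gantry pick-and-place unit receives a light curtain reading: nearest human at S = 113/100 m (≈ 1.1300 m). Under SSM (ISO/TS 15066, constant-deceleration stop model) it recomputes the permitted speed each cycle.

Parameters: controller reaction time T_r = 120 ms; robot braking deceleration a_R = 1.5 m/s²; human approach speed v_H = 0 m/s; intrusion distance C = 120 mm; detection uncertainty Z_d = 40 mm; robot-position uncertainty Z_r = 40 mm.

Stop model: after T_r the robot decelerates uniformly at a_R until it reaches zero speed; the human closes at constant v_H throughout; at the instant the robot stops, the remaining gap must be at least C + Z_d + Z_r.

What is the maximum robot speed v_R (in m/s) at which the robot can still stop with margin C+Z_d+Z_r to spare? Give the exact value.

v_R_max = 3/2 m/s = 1.5000 m/s

quadratic (1/3)·v² + (3/25)·v + (-93/100) = 0
  disc = (3/25)² − 4·(1/3)·(-93/100) = 784/625 ; √disc = 28/25
  v_R = (−(3/25) + 28/25) / (2·(1/3)) = 3/2 m/s
check:
braking lasts T_s = (3/2)/(3/2) = 1.0000 s
reaction-phase robot travel = 1.5000·0.1200 = 0.1800 m
braking distance = 1.5000²/(2·1.5000) = 0.7500 m
human closes 0.0000·1.1200 = 0.0000 m
margins: 0.1200+0.0400+0.0400 = 0.2000 m
sum ≈ 0.1800+0.7500+0.0000+0.2000 ≈ 1.1300 m = S ✓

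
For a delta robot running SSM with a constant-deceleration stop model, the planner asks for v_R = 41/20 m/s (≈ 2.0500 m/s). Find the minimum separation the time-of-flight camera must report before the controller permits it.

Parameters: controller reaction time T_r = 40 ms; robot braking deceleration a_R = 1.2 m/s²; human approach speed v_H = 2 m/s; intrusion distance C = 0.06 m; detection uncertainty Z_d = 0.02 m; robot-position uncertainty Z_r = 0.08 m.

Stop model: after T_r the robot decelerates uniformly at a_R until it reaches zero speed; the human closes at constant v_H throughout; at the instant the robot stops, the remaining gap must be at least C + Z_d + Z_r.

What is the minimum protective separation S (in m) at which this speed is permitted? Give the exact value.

stop time T_s = (41/20)/(6/5) = 1.7083 s
robot in T_r: 2.0500·0.0400 = 0.0820 m
robot under decel: 2.0500²/(2·1.2000) = 1.7510 m
human over T_r+T_s: 2.0000·(0.0400+1.7083) = 3.4967 m
C+Z_d+Z_r = 0.0600+0.0200+0.0800 = 0.1600 m
S_min ≈ 0.0820+1.7510+3.4967+0.1600  ⇒  S_min = 131753/24000 m

S_min = 131753/24000 m = 5.4897 m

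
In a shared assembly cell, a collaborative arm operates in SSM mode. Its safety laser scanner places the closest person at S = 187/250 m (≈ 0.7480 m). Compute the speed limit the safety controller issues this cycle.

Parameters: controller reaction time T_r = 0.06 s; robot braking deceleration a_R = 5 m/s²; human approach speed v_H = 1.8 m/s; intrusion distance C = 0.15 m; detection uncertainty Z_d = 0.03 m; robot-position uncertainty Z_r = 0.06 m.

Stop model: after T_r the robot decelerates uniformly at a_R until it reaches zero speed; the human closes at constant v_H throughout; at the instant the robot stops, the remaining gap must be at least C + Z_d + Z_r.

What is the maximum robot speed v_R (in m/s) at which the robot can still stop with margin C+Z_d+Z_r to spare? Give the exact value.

v_R_max = 4/5 m/s = 0.8000 m/s

quadratic (1/10)·v² + (21/50)·v + (-2/5) = 0
  disc = (21/50)² − 4·(1/10)·(-2/5) = 841/2500 ; √disc = 29/50
  v_R = (−(21/50) + 29/50) / (2·(1/10)) = 4/5 m/s
check:
braking lasts T_s = (4/5)/5 = 0.1600 s
robot in T_r: 0.8000·0.0600 = 0.0480 m
robot covers 0.8000·0.1600 − ½·5.0000·0.1600² = 0.0640 m while stopping
person approaches 1.8000·(0.0600+0.1600) = 0.3960 m
margins: 0.1500+0.0300+0.0600 = 0.2400 m
sum ≈ 0.0480+0.0640+0.3960+0.2400 ≈ 0.7480 m = S ✓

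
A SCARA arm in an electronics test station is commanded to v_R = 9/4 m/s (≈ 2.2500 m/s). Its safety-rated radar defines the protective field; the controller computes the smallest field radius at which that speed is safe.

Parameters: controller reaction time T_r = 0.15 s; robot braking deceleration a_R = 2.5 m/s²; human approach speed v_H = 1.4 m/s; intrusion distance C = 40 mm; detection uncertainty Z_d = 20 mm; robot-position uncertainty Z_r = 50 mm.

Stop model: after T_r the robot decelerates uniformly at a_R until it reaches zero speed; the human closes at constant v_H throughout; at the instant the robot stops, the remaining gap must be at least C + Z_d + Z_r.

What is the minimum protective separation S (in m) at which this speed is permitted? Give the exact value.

S_min = 293/100 m = 2.9300 m

stop time T_s = (9/4)/(5/2) = 0.9000 s
robot in T_r: 2.2500·0.1500 = 0.3375 m
braking distance = 2.2500²/(2·2.5000) = 1.0125 m
person approaches 1.4000·(0.1500+0.9000) = 1.4700 m
C+Z_d+Z_r = 0.0400+0.0200+0.0500 = 0.1100 m
S_min ≈ 0.3375+1.0125+1.4700+0.1100  ⇒  S_min = 293/100 m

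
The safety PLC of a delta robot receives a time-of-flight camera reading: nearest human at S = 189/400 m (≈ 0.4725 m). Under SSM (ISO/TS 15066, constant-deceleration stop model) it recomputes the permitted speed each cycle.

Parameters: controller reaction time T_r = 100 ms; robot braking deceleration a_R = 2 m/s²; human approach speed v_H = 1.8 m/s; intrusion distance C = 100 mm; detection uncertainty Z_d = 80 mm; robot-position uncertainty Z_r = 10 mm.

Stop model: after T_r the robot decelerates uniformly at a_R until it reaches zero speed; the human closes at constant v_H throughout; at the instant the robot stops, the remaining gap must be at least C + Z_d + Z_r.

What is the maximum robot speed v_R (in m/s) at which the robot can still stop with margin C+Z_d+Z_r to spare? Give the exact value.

collect terms ⇒ (1/4)·v_R² + (1)·v_R + (-41/400) = 0
  disc = (1)² − 4·(1/4)·(-41/400) = 441/400 ; √disc = 21/20
  v_R = (−(1) + 21/20) / (2·(1/4)) = 1/10 m/s
check:
T_s = v_R/a_R = (1/10)/2 = 0.0500 s
robot in T_r: 0.1000·0.1000 = 0.0100 m
robot under decel: 0.1000²/(2·2.0000) = 0.0025 m
human closes 1.8000·0.1500 = 0.2700 m
C+Z_d+Z_r = 0.1000+0.0800+0.0100 = 0.1900 m
sum ≈ 0.0100+0.0025+0.2700+0.1900 ≈ 0.4725 m = S ✓

v_R_max = 1/10 m/s = 0.1000 m/s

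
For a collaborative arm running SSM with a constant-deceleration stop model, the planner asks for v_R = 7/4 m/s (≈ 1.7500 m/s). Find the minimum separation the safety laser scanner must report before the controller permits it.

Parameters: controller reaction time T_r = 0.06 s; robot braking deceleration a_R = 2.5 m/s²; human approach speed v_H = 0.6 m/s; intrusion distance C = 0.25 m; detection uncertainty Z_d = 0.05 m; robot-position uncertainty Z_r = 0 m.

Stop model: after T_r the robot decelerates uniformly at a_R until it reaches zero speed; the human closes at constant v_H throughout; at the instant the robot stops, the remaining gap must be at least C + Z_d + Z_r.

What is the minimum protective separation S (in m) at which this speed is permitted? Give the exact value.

S_min = 2947/2000 m = 1.4735 m

stop time T_s = (7/4)/(5/2) = 0.7000 s
robot covers v_R·T_r = 1.7500·0.0600 = 0.1050 m before braking
braking distance = 1.7500²/(2·2.5000) = 0.6125 m
human over T_r+T_s: 0.6000·(0.0600+0.7000) = 0.4560 m
residual clearance needed = 0.2500+0.0500+0.0000 = 0.3000 m
S_min ≈ 0.1050+0.6125+0.4560+0.3000  ⇒  S_min = 2947/2000 m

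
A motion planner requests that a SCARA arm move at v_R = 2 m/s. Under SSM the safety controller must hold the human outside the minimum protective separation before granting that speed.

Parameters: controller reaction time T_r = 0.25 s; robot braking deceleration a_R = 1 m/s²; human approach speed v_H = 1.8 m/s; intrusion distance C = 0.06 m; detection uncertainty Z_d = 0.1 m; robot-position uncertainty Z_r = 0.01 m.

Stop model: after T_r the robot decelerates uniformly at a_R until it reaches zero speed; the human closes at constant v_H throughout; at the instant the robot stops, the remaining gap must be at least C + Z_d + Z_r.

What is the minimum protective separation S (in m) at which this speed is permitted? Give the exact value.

S_min = 168/25 m = 6.7200 m

stop time T_s = 2/1 = 2.0000 s
reaction-phase robot travel = 2.0000·0.2500 = 0.5000 m
braking distance = 2.0000²/(2·1.0000) = 2.0000 m
human closes 1.8000·2.2500 = 4.0500 m
margins: 0.0600+0.1000+0.0100 = 0.1700 m
S_min ≈ 0.5000+2.0000+4.0500+0.1700  ⇒  S_min = 168/25 m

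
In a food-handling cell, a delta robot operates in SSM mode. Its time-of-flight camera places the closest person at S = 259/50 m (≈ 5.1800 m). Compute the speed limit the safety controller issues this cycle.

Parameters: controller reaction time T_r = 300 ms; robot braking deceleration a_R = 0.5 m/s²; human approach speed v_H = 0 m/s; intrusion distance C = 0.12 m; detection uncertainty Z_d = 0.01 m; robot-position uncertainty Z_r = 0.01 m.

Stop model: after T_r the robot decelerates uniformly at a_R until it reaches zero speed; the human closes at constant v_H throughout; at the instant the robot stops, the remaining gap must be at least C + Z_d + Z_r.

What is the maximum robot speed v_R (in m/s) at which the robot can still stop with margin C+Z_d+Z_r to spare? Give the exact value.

quadratic (1)·v² + (3/10)·v + (-126/25) = 0
  disc = (3/10)² − 4·(1)·(-126/25) = 81/4 ; √disc = 9/2
  v_R = (−(3/10) + 9/2) / (2·(1)) = 21/10 m/s
check:
braking lasts T_s = (21/10)/(1/2) = 4.2000 s
robot in T_r: 2.1000·0.3000 = 0.6300 m
braking distance = 2.1000²/(2·0.5000) = 4.4100 m
human closes 0.0000·4.5000 = 0.0000 m
residual clearance needed = 0.1200+0.0100+0.0100 = 0.1400 m
sum ≈ 0.6300+4.4100+0.0000+0.1400 ≈ 5.1800 m = S ✓

v_R_max = 21/10 m/s = 2.1000 m/s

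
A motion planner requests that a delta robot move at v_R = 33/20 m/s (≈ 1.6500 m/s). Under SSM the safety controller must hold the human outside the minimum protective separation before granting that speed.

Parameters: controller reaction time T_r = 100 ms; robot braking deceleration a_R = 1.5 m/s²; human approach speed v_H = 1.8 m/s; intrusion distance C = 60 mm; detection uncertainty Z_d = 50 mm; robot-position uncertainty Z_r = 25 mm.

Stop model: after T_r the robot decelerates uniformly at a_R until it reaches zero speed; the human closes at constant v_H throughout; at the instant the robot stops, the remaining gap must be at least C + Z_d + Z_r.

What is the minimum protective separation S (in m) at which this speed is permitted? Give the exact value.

T_s = v_R/a_R = (33/20)/(3/2) = 1.1000 s
robot in T_r: 1.6500·0.1000 = 0.1650 m
robot under decel: 1.6500²/(2·1.5000) = 0.9075 m
human closes 1.8000·1.2000 = 2.1600 m
C+Z_d+Z_r = 0.0600+0.0500+0.0250 = 0.1350 m
S_min ≈ 0.1650+0.9075+2.1600+0.1350  ⇒  S_min = 1347/400 m

S_min = 1347/400 m = 3.3675 m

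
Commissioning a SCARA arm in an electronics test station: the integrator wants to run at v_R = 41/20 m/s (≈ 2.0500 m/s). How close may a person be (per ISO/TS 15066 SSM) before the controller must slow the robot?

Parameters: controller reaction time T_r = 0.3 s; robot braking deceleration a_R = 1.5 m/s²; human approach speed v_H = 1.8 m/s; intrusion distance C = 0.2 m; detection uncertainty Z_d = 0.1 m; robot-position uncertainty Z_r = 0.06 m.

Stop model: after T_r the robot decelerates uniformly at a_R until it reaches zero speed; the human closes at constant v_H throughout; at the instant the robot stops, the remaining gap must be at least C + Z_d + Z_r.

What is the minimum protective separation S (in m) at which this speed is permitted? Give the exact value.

S_min = 6451/1200 m = 5.3758 m

T_s = v_R/a_R = (41/20)/(3/2) = 1.3667 s
reaction-phase robot travel = 2.0500·0.3000 = 0.6150 m
braking distance = 2.0500²/(2·1.5000) = 1.4008 m
human closes 1.8000·1.6667 = 3.0000 m
residual clearance needed = 0.2000+0.1000+0.0600 = 0.3600 m
S_min ≈ 0.6150+1.4008+3.0000+0.3600  ⇒  S_min = 6451/1200 m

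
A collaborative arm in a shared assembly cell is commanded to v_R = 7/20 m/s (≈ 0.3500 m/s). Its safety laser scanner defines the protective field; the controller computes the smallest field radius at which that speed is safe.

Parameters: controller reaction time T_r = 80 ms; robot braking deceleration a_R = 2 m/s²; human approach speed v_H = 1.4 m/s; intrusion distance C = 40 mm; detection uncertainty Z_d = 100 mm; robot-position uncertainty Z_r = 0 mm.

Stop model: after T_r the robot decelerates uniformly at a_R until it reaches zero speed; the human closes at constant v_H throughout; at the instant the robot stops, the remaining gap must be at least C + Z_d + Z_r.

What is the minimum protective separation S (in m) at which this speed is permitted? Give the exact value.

T_s = v_R/a_R = (7/20)/2 = 0.1750 s
reaction-phase robot travel = 0.3500·0.0800 = 0.0280 m
robot under decel: 0.3500²/(2·2.0000) = 0.0306 m
human over T_r+T_s: 1.4000·(0.0800+0.1750) = 0.3570 m
margins: 0.0400+0.1000+0.0000 = 0.1400 m
S_min ≈ 0.0280+0.0306+0.3570+0.1400  ⇒  S_min = 889/1600 m

S_min = 889/1600 m = 0.5556 m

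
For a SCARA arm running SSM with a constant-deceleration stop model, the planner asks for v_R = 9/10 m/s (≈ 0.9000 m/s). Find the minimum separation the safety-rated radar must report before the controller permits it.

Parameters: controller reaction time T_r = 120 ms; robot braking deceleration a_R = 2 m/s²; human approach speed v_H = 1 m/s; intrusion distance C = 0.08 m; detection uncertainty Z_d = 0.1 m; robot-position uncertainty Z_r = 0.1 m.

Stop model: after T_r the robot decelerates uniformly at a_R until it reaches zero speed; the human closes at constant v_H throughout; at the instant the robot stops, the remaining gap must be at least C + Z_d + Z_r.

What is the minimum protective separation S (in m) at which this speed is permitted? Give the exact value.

T_s = v_R/a_R = (9/10)/2 = 0.4500 s
robot in T_r: 0.9000·0.1200 = 0.1080 m
robot under decel: 0.9000²/(2·2.0000) = 0.2025 m
human closes 1.0000·0.5700 = 0.5700 m
C+Z_d+Z_r = 0.0800+0.1000+0.1000 = 0.2800 m
S_min ≈ 0.1080+0.2025+0.5700+0.2800  ⇒  S_min = 2321/2000 m

S_min = 2321/2000 m = 1.1605 m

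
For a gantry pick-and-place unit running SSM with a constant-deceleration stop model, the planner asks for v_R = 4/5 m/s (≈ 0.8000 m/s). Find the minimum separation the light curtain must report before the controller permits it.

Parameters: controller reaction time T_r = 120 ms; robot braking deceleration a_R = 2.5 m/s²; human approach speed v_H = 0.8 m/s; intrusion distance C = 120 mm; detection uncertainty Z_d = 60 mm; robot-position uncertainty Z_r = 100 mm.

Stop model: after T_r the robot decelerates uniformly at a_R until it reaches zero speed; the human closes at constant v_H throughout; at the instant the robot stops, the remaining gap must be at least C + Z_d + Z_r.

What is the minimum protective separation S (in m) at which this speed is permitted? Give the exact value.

stop time T_s = (4/5)/(5/2) = 0.3200 s
robot in T_r: 0.8000·0.1200 = 0.0960 m
robot under decel: 0.8000²/(2·2.5000) = 0.1280 m
person approaches 0.8000·(0.1200+0.3200) = 0.3520 m
C+Z_d+Z_r = 0.1200+0.0600+0.1000 = 0.2800 m
S_min ≈ 0.0960+0.1280+0.3520+0.2800  ⇒  S_min = 107/125 m

S_min = 107/125 m = 0.8560 m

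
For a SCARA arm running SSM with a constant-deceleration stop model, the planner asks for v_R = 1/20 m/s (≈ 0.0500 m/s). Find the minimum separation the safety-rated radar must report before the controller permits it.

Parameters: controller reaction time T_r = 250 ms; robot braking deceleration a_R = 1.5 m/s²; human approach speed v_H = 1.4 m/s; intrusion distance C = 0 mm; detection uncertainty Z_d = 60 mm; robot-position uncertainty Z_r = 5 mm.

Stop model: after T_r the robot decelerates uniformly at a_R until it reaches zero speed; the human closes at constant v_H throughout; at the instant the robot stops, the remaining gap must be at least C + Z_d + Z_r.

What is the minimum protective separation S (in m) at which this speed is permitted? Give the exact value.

S_min = 19/40 m = 0.4750 m

stop time T_s = (1/20)/(3/2) = 0.0333 s
robot covers v_R·T_r = 0.0500·0.2500 = 0.0125 m before braking
robot under decel: 0.0500²/(2·1.5000) = 0.0008 m
person approaches 1.4000·(0.2500+0.0333) = 0.3967 m
C+Z_d+Z_r = 0.0000+0.0600+0.0050 = 0.0650 m
S_min ≈ 0.0125+0.0008+0.3967+0.0650  ⇒  S_min = 19/40 m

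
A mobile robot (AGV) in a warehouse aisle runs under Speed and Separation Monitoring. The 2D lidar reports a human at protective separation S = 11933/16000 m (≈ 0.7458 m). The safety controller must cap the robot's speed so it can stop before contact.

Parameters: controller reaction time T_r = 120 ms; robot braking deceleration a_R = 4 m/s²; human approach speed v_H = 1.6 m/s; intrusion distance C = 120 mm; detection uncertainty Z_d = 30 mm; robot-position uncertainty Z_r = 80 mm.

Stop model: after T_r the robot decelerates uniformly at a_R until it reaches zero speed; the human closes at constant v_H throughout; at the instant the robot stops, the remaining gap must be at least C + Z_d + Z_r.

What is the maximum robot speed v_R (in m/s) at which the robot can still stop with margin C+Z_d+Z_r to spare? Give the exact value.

v_R_max = 11/20 m/s = 0.5500 m/s

quadratic (1/8)·v² + (13/25)·v + (-5181/16000) = 0
  disc = (13/25)² − 4·(1/8)·(-5181/16000) = 69169/160000 ; √disc = 263/400
  v_R = (−(13/25) + 263/400) / (2·(1/8)) = 11/20 m/s
check:
T_s = v_R/a_R = (11/20)/4 = 0.1375 s
robot in T_r: 0.5500·0.1200 = 0.0660 m
robot under decel: 0.5500²/(2·4.0000) = 0.0378 m
human over T_r+T_s: 1.6000·(0.1200+0.1375) = 0.4120 m
margins: 0.1200+0.0300+0.0800 = 0.2300 m
sum ≈ 0.0660+0.0378+0.4120+0.2300 ≈ 0.7458 m = S ✓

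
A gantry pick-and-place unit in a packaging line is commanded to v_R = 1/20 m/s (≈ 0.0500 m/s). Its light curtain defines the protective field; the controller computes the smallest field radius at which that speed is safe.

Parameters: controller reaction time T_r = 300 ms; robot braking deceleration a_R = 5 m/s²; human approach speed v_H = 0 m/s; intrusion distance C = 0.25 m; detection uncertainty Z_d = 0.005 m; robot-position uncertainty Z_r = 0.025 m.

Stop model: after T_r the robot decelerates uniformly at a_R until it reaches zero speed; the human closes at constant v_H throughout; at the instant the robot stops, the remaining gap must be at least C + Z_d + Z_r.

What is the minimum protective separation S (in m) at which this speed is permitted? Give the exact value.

braking lasts T_s = (1/20)/5 = 0.0100 s
reaction-phase robot travel = 0.0500·0.3000 = 0.0150 m
robot under decel: 0.0500²/(2·5.0000) = 0.0003 m
human over T_r+T_s: 0.0000·(0.3000+0.0100) = 0.0000 m
residual clearance needed = 0.2500+0.0050+0.0250 = 0.2800 m
S_min ≈ 0.0150+0.0003+0.0000+0.2800  ⇒  S_min = 1181/4000 m

S_min = 1181/4000 m = 0.2953 m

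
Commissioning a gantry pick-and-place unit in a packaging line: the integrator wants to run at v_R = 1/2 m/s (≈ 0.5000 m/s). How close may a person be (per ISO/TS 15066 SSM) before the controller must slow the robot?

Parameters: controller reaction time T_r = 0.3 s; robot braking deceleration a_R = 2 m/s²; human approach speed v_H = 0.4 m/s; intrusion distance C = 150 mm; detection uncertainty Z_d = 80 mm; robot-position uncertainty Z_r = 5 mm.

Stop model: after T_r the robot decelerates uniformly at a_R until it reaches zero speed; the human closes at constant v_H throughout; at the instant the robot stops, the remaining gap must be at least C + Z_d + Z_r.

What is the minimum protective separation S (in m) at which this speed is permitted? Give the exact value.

S_min = 267/400 m = 0.6675 m

stop time T_s = (1/2)/2 = 0.2500 s
robot covers v_R·T_r = 0.5000·0.3000 = 0.1500 m before braking
robot under decel: 0.5000²/(2·2.0000) = 0.0625 m
person approaches 0.4000·(0.3000+0.2500) = 0.2200 m
margins: 0.1500+0.0800+0.0050 = 0.2350 m
S_min ≈ 0.1500+0.0625+0.2200+0.2350  ⇒  S_min = 267/400 m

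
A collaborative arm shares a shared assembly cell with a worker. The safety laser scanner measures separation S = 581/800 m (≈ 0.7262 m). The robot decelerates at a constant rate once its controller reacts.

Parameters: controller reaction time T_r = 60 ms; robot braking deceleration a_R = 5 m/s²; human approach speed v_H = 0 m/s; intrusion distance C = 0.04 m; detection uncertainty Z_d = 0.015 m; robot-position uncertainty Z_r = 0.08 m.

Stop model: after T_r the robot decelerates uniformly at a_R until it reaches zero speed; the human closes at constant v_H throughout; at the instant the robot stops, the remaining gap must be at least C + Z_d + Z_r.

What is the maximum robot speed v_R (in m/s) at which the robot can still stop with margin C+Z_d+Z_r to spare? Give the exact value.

quadratic (1/10)·v² + (3/50)·v + (-473/800) = 0
  disc = (3/50)² − 4·(1/10)·(-473/800) = 2401/10000 ; √disc = 49/100
  v_R = (−(3/50) + 49/100) / (2·(1/10)) = 43/20 m/s
check:
stop time T_s = (43/20)/5 = 0.4300 s
robot covers v_R·T_r = 2.1500·0.0600 = 0.1290 m before braking
robot covers 2.1500·0.4300 − ½·5.0000·0.4300² = 0.4622 m while stopping
person approaches 0.0000·(0.0600+0.4300) = 0.0000 m
margins: 0.0400+0.0150+0.0800 = 0.1350 m
sum ≈ 0.1290+0.4622+0.0000+0.1350 ≈ 0.7262 m = S ✓

v_R_max = 43/20 m/s = 2.1500 m/s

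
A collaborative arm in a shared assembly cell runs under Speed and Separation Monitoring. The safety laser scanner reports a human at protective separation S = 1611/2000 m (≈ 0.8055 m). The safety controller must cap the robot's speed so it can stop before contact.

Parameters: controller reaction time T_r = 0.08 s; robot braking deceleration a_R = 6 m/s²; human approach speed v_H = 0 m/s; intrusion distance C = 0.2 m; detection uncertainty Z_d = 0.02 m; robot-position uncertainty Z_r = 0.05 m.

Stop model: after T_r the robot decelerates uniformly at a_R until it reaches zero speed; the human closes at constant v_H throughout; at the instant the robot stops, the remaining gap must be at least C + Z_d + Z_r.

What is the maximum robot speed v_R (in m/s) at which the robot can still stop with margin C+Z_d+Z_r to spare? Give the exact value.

v_R_max = 21/10 m/s = 2.1000 m/s

at the boundary: (1/12)·v² + (2/25)·v + (-1071/2000) = 0
  disc = (2/25)² − 4·(1/12)·(-1071/2000) = 1849/10000 ; √disc = 43/100
  v_R = (−(2/25) + 43/100) / (2·(1/12)) = 21/10 m/s
check:
stop time T_s = (21/10)/6 = 0.3500 s
robot in T_r: 2.1000·0.0800 = 0.1680 m
braking distance = 2.1000²/(2·6.0000) = 0.3675 m
human closes 0.0000·0.4300 = 0.0000 m
margins: 0.2000+0.0200+0.0500 = 0.2700 m
sum ≈ 0.1680+0.3675+0.0000+0.2700 ≈ 0.8055 m = S ✓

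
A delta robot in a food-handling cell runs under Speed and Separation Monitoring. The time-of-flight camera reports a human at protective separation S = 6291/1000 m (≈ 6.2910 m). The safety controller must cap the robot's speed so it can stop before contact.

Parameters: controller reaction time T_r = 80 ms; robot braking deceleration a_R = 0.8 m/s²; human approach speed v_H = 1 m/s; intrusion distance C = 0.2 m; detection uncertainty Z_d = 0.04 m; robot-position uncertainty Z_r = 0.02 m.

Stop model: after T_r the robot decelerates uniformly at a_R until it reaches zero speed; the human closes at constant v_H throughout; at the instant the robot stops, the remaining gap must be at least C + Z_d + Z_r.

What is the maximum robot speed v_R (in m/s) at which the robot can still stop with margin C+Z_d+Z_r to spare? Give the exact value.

quadratic (5/8)·v² + (133/100)·v + (-5951/1000) = 0
  disc = (133/100)² − 4·(5/8)·(-5951/1000) = 10404/625 ; √disc = 102/25
  v_R = (−(133/100) + 102/25) / (2·(5/8)) = 11/5 m/s
check:
stop time T_s = (11/5)/(4/5) = 2.7500 s
reaction-phase robot travel = 2.2000·0.0800 = 0.1760 m
robot under decel: 2.2000²/(2·0.8000) = 3.0250 m
human closes 1.0000·2.8300 = 2.8300 m
C+Z_d+Z_r = 0.2000+0.0400+0.0200 = 0.2600 m
sum ≈ 0.1760+3.0250+2.8300+0.2600 ≈ 6.2910 m = S ✓

v_R_max = 11/5 m/s = 2.2000 m/s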